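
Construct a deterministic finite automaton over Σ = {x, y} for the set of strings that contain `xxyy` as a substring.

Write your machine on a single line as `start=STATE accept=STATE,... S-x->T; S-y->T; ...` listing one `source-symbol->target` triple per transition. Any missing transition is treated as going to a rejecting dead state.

States S0..S3 record the length of the longest prefix of `xxyy` that matches the current input suffix. Reaching S4 means `xxyy` has been seen, and we stay there forever. Accept from S4.
        x   y  
>  S0   S1  S0 
   S1   S2  S0 
   S2   S2  S3 
   S3   S1  S4 
 * S4   S4  S4 
(> = start, * = accepting)

start=S0; accept=S4; S0-x->S1; S0-y->S0; S1-x->S2; S1-y->S0; S2-x->S2; S2-y->S3; S3-x->S1; S3-y->S4; S4-x->S4; S4-y->S4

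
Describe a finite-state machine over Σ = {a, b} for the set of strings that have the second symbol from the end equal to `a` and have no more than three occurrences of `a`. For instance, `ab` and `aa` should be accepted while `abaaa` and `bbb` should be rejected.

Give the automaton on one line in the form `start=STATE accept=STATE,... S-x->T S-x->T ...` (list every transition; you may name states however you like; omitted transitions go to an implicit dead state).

Build one automaton per condition and run them in lockstep. The first has 7 states tracking the last 2 symbols read; the second has 5 states tracking the count of `a`s, saturating at 4. A product state is a pair (one from each), accepting exactly when both do.
19 states suffice.
          a    b  
>  q0     q1   q2 
   q1     q3   q4 
   q2     q5   q6 
 * q3     q7   q8 
 * q4     q9  q10 
   q5     q3   q4 
   q6     q5   q6 
 * q7    q11  q12 
 * q8    q13  q14 
   q9     q7   q8 
   q10    q9  q10 
   q11   q11  q15 
 * q12   q16  q17 
   q13   q11  q12 
   q14   q13  q14 
   q15   q16  q18 
   q16   q11  q15 
   q17   q16  q17 
   q18   q16  q18 
(> = start, * = accepting)

start=q0 accept=q3,q4,q7,q8,q12 q0-a->q1 q0-b->q2 q1-a->q3 q1-b->q4 q2-a->q5 q2-b->q6 q3-a->q7 q3-b->q8 q4-a->q9 q4-b->q10 q5-a->q3 q5-b->q4 q6-a->q5 q6-b->q6 q7-a->q11 q7-b->q12 q8-a->q13 q8-b->q14 q9-a->q7 q9-b->q8 q10-a->q9 q10-b->q10 q11-a->q11 q11-b->q15 q12-a->q16 q12-b->q17 q13-a->q11 q13-b->q12 q14-a->q13 q14-b->q14 q15-a->q16 q15-b->q18 q16-a->q11 q16-b->q15 q17-a->q16 q17-b->q17 q18-a->q16 q18-b->q18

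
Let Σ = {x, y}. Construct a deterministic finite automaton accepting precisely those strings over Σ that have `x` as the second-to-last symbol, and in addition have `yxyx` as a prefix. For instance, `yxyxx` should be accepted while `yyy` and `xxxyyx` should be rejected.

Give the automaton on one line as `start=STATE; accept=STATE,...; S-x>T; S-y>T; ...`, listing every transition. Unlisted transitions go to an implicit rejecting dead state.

start=s0; accept=s6,s7; s0-x>s1; s0-y>s2; s1-x>s1; s1-y>s1; s2-x>s3; s2-y>s1; s3-x>s1; s3-y>s4; s4-x>s5; s4-y>s1; s5-x>s6; s5-y>s7; s6-x>s6; s6-y>s7; s7-x>s5; s7-y>s8; s8-x>s5; s8-y>s8

Handle the two conditions separately and then intersect. One (7 states) tracks the last 2 symbols read; the other (6 states) tracks whether the input so far still matches the prefix `yxyx`. Each combined state is a pair, one component from each; accept when both components accept. After merging equivalent states the machine shrinks.
With 9 states:
        x   y  
>  s0   s1  s2 
   s1   s1  s1 
   s2   s3  s1 
   s3   s1  s4 
   s4   s5  s1 
   s5   s6  s7 
 * s6   s6  s7 
 * s7   s5  s8 
   s8   s5  s8 
(> = start, * = accepting)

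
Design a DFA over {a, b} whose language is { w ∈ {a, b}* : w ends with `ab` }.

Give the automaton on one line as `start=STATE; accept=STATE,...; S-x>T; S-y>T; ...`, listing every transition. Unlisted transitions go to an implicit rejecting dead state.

Remember how much of `ab` the current input suffix matches. State S0 means no match yet; S1 means the last symbol is `a`; S2 means the last 2 symbols are `ab`. Only S2 accepts. On a mismatch, fall back to the longest proper suffix that is still a prefix of `ab`.
A 3-state machine:
        a   b  
>  S0   S1  S0 
   S1   S1  S2 
 * S2   S1  S0 
(> = start, * = accepting)

start=S0; accept=S2; S0-a>S1; S0-b>S0; S1-a>S1; S1-b>S2; S2-a>S1; S2-b>S0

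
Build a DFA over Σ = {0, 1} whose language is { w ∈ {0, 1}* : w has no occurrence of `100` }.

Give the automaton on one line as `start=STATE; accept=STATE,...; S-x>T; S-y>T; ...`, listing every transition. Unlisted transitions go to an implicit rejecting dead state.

start=S0; accept=S0,S1,S2; S0-0>S0; S0-1>S1; S1-0>S2; S1-1>S1; S2-0>S3; S2-1>S1; S3-0>S3; S3-1>S3

This is the complement of 'contains `100`'. Use the same substring-matching states — S0 through S3 holding how much of `100` has just been matched — but flip the accepting set: everything except the trap S3 accepts.
        0   1  
>* S0   S0  S1 
 * S1   S2  S1 
 * S2   S3  S1 
   S3   S3  S3 
(> = start, * = accepting)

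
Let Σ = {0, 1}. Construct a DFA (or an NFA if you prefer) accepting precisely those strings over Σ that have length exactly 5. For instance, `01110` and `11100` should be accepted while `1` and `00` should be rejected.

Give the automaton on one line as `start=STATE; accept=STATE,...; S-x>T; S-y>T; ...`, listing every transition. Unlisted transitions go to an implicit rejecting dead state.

start=q0; accept=q5; q0-0>q1; q0-1>q1; q1-0>q2; q1-1>q2; q2-0>q3; q2-1>q3; q3-0>q4; q3-1>q4; q4-0>q5; q4-1>q5; q5-0>q6; q5-1>q6; q6-0>q6; q6-1>q6

We only need to distinguish lengths 0, 1, …, 5, and '>5'. Chain q0 → q1 → q2 → q3 → q4 → q5 → q6 on every symbol, with q6 looping. Accepting states: {q5}.
A 7-state machine:
        0   1  
>  q0   q1  q1 
   q1   q2  q2 
   q2   q3  q3 
   q3   q4  q4 
   q4   q5  q5 
 * q5   q6  q6 
   q6   q6  q6 
(> = start, * = accepting)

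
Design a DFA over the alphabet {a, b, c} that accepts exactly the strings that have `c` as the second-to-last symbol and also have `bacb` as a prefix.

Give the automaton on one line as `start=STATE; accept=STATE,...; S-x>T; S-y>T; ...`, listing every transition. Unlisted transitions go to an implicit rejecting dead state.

start=q0; accept=q15,q22,q23; q0-a>q1; q0-b>q2; q0-c>q3; q1-a>q4; q1-b>q5; q1-c>q6; q2-a>q7; q2-b>q8; q2-c>q9; q3-a>q10; q3-b>q11; q3-c>q12; q4-a>q4; q4-b>q5; q4-c>q6; q5-a>q13; q5-b>q8; q5-c>q9; q6-a>q10; q6-b>q11; q6-c>q12; q7-a>q4; q7-b>q5; q7-c>q14; q8-a>q13; q8-b>q8; q8-c>q9; q9-a>q10; q9-b>q11; q9-c>q12; q10-a>q4; q10-b>q5; q10-c>q6; q11-a>q13; q11-b>q8; q11-c>q9; q12-a>q10; q12-b>q11; q12-c>q12; q13-a>q4; q13-b>q5; q13-c>q6; q14-a>q10; q14-b>q15; q14-c>q12; q15-a>q16; q15-b>q17; q15-c>q18; q16-a>q19; q16-b>q20; q16-c>q21; q17-a>q16; q17-b>q17; q17-c>q18; q18-a>q22; q18-b>q15; q18-c>q23; q19-a>q19; q19-b>q20; q19-c>q21; q20-a>q16; q20-b>q17; q20-c>q18; q21-a>q22; q21-b>q15; q21-c>q23; q22-a>q19; q22-b>q20; q22-c>q21; q23-a>q22; q23-b>q15; q23-c>q23

Handle the two conditions separately and then intersect. One (13 states) tracks the last 2 symbols read; the other (6 states) tracks whether the input so far still matches the prefix `bacb`. Each combined state is a pair, one component from each; accept when both components accept.
          a    b    c  
>  q0     q1   q2   q3 
   q1     q4   q5   q6 
   q2     q7   q8   q9 
   q3    q10  q11  q12 
   q4     q4   q5   q6 
   q5    q13   q8   q9 
   q6    q10  q11  q12 
   q7     q4   q5  q14 
   q8    q13   q8   q9 
   q9    q10  q11  q12 
   q10    q4   q5   q6 
   q11   q13   q8   q9 
   q12   q10  q11  q12 
   q13    q4   q5   q6 
   q14   q10  q15  q12 
 * q15   q16  q17  q18 
   q16   q19  q20  q21 
   q17   q16  q17  q18 
   q18   q22  q15  q23 
   q19   q19  q20  q21 
   q20   q16  q17  q18 
   q21   q22  q15  q23 
 * q22   q19  q20  q21 
 * q23   q22  q15  q23 
(> = start, * = accepting)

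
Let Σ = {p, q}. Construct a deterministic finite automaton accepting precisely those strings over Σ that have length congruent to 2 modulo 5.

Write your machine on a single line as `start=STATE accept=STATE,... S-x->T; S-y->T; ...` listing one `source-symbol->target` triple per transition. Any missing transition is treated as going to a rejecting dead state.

start=S0; accept=S2; S0-p->S1; S0-q->S1; S1-p->S2; S1-q->S2; S2-p->S3; S2-q->S3; S3-p->S4; S3-q->S4; S4-p->S0; S4-q->S0

Count input length modulo 5: every symbol advances one step around the cycle S0 → S1 → S2 → S3 → S4 → S0. Accept at S2.
A 5-state machine:
        p   q  
>  S0   S1  S1 
   S1   S2  S2 
 * S2   S3  S3 
   S3   S4  S4 
   S4   S0  S0 
(> = start, * = accepting)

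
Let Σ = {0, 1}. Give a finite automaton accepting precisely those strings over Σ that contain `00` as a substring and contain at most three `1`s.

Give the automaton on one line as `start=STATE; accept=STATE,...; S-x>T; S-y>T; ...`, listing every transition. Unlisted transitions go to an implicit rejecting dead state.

Run two small machines in parallel and take their product. The first has 3 states tracking whether and how much of `00` has been seen; the second has 5 states tracking the count of `1`s, saturating at 4. A product state is a pair (one from each), accepting exactly when both do. After merging equivalent states the machine shrinks.
          0    1  
>  S0     S1   S2 
   S1     S3   S2 
   S2     S4   S5 
 * S3     S3   S6 
   S4     S6   S5 
   S5     S7   S8 
 * S6     S6   S9 
   S7     S9   S8 
   S8    S10  S11 
 * S9     S9  S12 
   S10   S12  S11 
   S11   S11  S11 
 * S12   S12  S11 
(> = start, * = accepting)

start=S0; accept=S3,S6,S9,S12; S0-0>S1; S0-1>S2; S1-0>S3; S1-1>S2; S2-0>S4; S2-1>S5; S3-0>S3; S3-1>S6; S4-0>S6; S4-1>S5; S5-0>S7; S5-1>S8; S6-0>S6; S6-1>S9; S7-0>S9; S7-1>S8; S8-0>S10; S8-1>S11; S9-0>S9; S9-1>S12; S10-0>S12; S10-1>S11; S11-0>S11; S11-1>S11; S12-0>S12; S12-1>S11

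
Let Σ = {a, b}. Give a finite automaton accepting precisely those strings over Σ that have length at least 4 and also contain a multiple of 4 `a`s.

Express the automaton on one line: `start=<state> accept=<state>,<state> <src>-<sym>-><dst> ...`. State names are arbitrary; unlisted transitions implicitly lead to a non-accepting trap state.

Handle the two conditions separately and then intersect. The first has 6 states tracking the input length, saturating at 5; the second has 4 states tracking the count of `a`s modulo 4. A product state is a pair (one from each), accepting exactly when both do.
With 18 states:
          a    b  
>  q0     q1   q2 
   q1     q3   q4 
   q2     q4   q5 
   q3     q6   q7 
   q4     q7   q8 
   q5     q8   q9 
   q6    q10  q11 
   q7    q11  q12 
   q8    q12  q13 
   q9    q13  q10 
 * q10   q14  q15 
   q11   q15  q16 
   q12   q16  q17 
   q13   q17  q14 
   q14   q17  q14 
 * q15   q14  q15 
   q16   q15  q16 
   q17   q16  q17 
(> = start, * = accepting)

start=q0 accept=q10,q15 q0-a->q1 q0-b->q2 q1-a->q3 q1-b->q4 q2-a->q4 q2-b->q5 q3-a->q6 q3-b->q7 q4-a->q7 q4-b->q8 q5-a->q8 q5-b->q9 q6-a->q10 q6-b->q11 q7-a->q11 q7-b->q12 q8-a->q12 q8-b->q13 q9-a->q13 q9-b->q10 q10-a->q14 q10-b->q15 q11-a->q15 q11-b->q16 q12-a->q16 q12-b->q17 q13-a->q17 q13-b->q14 q14-a->q17 q14-b->q14 q15-a->q14 q15-b->q15 q16-a->q15 q16-b->q16 q17-a->q16 q17-b->q17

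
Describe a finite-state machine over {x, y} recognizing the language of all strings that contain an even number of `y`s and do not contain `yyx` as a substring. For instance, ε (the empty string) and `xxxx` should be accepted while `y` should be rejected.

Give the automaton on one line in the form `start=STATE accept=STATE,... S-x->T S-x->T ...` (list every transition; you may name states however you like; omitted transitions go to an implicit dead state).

start=S0 accept=S0,S3,S4 S0-x->S0 S0-y->S1 S1-x->S2 S1-y->S3 S2-x->S2 S2-y->S4 S3-x->S5 S3-y->S6 S4-x->S0 S4-y->S6 S5-x->S5 S5-y->S7 S6-x->S7 S6-y->S3 S7-x->S7 S7-y->S5

Run two small machines in parallel and take their product. One (2 states) tracks the count of `y`s modulo 2; the other (4 states) tracks partial matches of the forbidden pattern `yyx`. Each combined state is a pair, one component from each; accept when both components accept.
        x   y  
>* S0   S0  S1 
   S1   S2  S3 
   S2   S2  S4 
 * S3   S5  S6 
 * S4   S0  S6 
   S5   S5  S7 
   S6   S7  S3 
   S7   S7  S5 
(> = start, * = accepting)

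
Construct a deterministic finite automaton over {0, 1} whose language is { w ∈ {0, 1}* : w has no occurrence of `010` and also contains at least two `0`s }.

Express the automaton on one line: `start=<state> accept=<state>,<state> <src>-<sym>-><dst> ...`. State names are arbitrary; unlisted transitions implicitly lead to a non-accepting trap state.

Handle the two conditions separately and then intersect. The first has 4 states tracking partial matches of the forbidden pattern `010`; the second has 4 states tracking the count of `0`s, saturating at 3. A product state is a pair (one from each), accepting exactly when both do. Equivalent product states are then merged.
An 8-state machine:
       0  1 
>  A   B  A 
   B   C  D 
 * C   C  E 
   D   F  G 
 * E   F  H 
   F   F  F 
   G   C  G 
 * H   C  H 
(> = start, * = accepting)

start=A accept=C,E,H A-0->B A-1->A B-0->C B-1->D C-0->C C-1->E D-0->F D-1->G E-0->F E-1->H F-0->F F-1->F G-0->C G-1->G H-0->C H-1->H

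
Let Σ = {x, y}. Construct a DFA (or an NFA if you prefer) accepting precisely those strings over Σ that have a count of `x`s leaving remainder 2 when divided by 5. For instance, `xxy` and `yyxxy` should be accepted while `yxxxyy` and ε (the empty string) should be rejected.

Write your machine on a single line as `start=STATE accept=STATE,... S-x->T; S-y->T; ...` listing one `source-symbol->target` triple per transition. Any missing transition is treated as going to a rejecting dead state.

Keep the running count of `x`s modulo 5: each `x` advances along the cycle S0 → S1 → S2 → S3 → S4 → S0 while other symbols loop. Accept at S2.
With 5 states:
        x   y  
>  S0   S1  S0 
   S1   S2  S1 
 * S2   S3  S2 
   S3   S4  S3 
   S4   S0  S4 
(> = start, * = accepting)

start=S0; accept=S2; S0-x->S1; S0-y->S0; S1-x->S2; S1-y->S1; S2-x->S3; S2-y->S2; S3-x->S4; S3-y->S3; S4-x->S0; S4-y->S4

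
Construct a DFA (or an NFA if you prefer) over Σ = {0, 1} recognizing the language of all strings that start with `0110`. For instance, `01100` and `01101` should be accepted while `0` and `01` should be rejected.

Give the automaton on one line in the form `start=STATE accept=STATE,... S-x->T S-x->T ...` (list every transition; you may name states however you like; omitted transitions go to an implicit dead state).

start=s0 accept=s4 s0-0->s1 s0-1->s5 s1-0->s5 s1-1->s2 s2-0->s5 s2-1->s3 s3-0->s4 s3-1->s5 s4-0->s4 s4-1->s4 s5-0->s5 s5-1->s5

Walk along `0110` while the input agrees: from s0 take `0` to s1, and so on. Any deviation drops to the rejecting sink s5. Once s4 is reached the prefix is confirmed and every continuation is accepted.
        0   1  
>  s0   s1  s5 
   s1   s5  s2 
   s2   s5  s3 
   s3   s4  s5 
 * s4   s4  s4 
   s5   s5  s5 
(> = start, * = accepting)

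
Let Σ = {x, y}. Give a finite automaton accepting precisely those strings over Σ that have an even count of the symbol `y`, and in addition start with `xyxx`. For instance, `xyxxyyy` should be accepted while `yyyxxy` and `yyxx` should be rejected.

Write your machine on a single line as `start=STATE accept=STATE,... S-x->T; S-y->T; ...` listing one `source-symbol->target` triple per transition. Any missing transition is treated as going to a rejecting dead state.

Handle the two conditions separately and then intersect. The first has 2 states tracking the count of `y`s modulo 2; the second has 6 states tracking whether the input so far still matches the prefix `xyxx`. A product state is a pair (one from each), accepting exactly when both do.
With 8 states:
        x   y  
>  s0   s1  s2 
   s1   s3  s4 
   s2   s2  s3 
   s3   s3  s2 
   s4   s5  s3 
   s5   s6  s3 
   s6   s6  s7 
 * s7   s7  s6 
(> = start, * = accepting)

start=s0; accept=s7; s0-x->s1; s0-y->s2; s1-x->s3; s1-y->s4; s2-x->s2; s2-y->s3; s3-x->s3; s3-y->s2; s4-x->s5; s4-y->s3; s5-x->s6; s5-y->s3; s6-x->s6; s6-y->s7; s7-x->s7; s7-y->s6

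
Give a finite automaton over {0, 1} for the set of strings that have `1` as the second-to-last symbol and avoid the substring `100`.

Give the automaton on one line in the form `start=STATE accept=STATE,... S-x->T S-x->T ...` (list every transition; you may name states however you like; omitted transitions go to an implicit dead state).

start=q0 accept=q2,q3 q0-0->q0 q0-1->q1 q1-0->q2 q1-1->q3 q2-0->q4 q2-1->q1 q3-0->q2 q3-1->q3 q4-0->q4 q4-1->q4

Run two small machines in parallel and take their product. One (7 states) tracks the last 2 symbols read; the other (4 states) tracks partial matches of the forbidden pattern `100`. Each combined state is a pair, one component from each; accept when both components accept. Minimizing collapses redundant product states.
        0   1  
>  q0   q0  q1 
   q1   q2  q3 
 * q2   q4  q1 
 * q3   q2  q3 
   q4   q4  q4 
(> = start, * = accepting)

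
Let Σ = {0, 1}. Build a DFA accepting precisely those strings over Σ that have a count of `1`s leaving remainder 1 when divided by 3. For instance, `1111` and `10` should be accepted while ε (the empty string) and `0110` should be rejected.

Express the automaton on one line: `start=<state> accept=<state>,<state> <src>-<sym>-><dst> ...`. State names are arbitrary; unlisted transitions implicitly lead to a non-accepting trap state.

Keep the running count of `1`s modulo 3: each `1` advances along the cycle q0 → q1 → q2 → q0 while other symbols loop. Accept at q1.
With 3 states:
        0   1  
>  q0   q0  q1 
 * q1   q1  q2 
   q2   q2  q0 
(> = start, * = accepting)

start=q0 accept=q1 q0-0->q0 q0-1->q1 q1-0->q1 q1-1->q2 q2-0->q2 q2-1->q0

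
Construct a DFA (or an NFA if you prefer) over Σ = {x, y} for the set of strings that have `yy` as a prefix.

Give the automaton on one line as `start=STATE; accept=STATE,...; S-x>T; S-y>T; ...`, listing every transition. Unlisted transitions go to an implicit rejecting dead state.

start=A; accept=C; A-x>D; A-y>B; B-x>D; B-y>C; C-x>C; C-y>C; D-x>D; D-y>D

Check the first 2 symbols one by one: A through B record how many have matched `yy` so far; any wrong symbol goes to the dead state D. After all 2 match we enter the accepting sink C.
A 4-state machine:
       x  y 
>  A   D  B 
   B   D  C 
 * C   C  C 
   D   D  D 
(> = start, * = accepting)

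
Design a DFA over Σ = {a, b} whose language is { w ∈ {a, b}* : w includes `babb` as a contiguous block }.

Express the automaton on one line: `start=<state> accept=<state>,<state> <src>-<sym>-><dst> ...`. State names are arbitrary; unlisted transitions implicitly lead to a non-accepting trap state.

States s0..s3 record the length of the longest prefix of `babb` that matches the current input suffix. Reaching s4 means `babb` has been seen, and we stay there forever. Accept from s4.
With 5 states:
        a   b  
>  s0   s0  s1 
   s1   s2  s1 
   s2   s0  s3 
   s3   s2  s4 
 * s4   s4  s4 
(> = start, * = accepting)

start=s0 accept=s4 s0-a->s0 s0-b->s1 s1-a->s2 s1-b->s1 s2-a->s0 s2-b->s3 s3-a->s2 s3-b->s4 s4-a->s4 s4-b->s4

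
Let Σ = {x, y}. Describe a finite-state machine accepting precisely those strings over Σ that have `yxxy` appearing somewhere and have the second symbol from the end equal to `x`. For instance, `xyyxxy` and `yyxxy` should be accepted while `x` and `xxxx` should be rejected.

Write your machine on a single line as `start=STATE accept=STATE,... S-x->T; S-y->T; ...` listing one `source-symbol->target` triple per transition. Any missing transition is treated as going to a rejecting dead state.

Build one automaton per condition and run them in lockstep. The first has 5 states tracking whether and how much of `yxxy` has been seen; the second has 7 states tracking the last 2 symbols read. A product state is a pair (one from each), accepting exactly when both do.
          x    y  
>  q0     q1   q2 
   q1     q3   q4 
   q2     q5   q6 
   q3     q3   q4 
   q4     q5   q6 
   q5     q7   q4 
   q6     q5   q6 
   q7     q3   q8 
 * q8     q9  q10 
   q9    q11   q8 
   q10    q9  q10 
 * q11   q11   q8 
(> = start, * = accepting)

start=q0; accept=q8,q11; q0-x->q1; q0-y->q2; q1-x->q3; q1-y->q4; q2-x->q5; q2-y->q6; q3-x->q3; q3-y->q4; q4-x->q5; q4-y->q6; q5-x->q7; q5-y->q4; q6-x->q5; q6-y->q6; q7-x->q3; q7-y->q8; q8-x->q9; q8-y->q10; q9-x->q11; q9-y->q8; q10-x->q9; q10-y->q10; q11-x->q11; q11-y->q8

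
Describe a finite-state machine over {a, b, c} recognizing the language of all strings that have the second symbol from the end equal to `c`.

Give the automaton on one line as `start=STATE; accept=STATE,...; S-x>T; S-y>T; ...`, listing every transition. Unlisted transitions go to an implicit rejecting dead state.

Because acceptance depends on a position counted from the end, the machine has to buffer the most recent 2 symbols. Make each state the string of the last up-to-2 symbols read; on input `x` shift the window left and append `x`. Accept when the buffered window has length 2 and begins with `c`.
13 states suffice.
          a    b    c  
>  q0     q1   q2   q3 
   q1     q4   q5   q6 
   q2     q7   q8   q9 
   q3    q10  q11  q12 
   q4     q4   q5   q6 
   q5     q7   q8   q9 
   q6    q10  q11  q12 
   q7     q4   q5   q6 
   q8     q7   q8   q9 
   q9    q10  q11  q12 
 * q10    q4   q5   q6 
 * q11    q7   q8   q9 
 * q12   q10  q11  q12 
(> = start, * = accepting)

start=q0; accept=q10,q11,q12; q0-a>q1; q0-b>q2; q0-c>q3; q1-a>q4; q1-b>q5; q1-c>q6; q2-a>q7; q2-b>q8; q2-c>q9; q3-a>q10; q3-b>q11; q3-c>q12; q4-a>q4; q4-b>q5; q4-c>q6; q5-a>q7; q5-b>q8; q5-c>q9; q6-a>q10; q6-b>q11; q6-c>q12; q7-a>q4; q7-b>q5; q7-c>q6; q8-a>q7; q8-b>q8; q8-c>q9; q9-a>q10; q9-b>q11; q9-c>q12; q10-a>q4; q10-b>q5; q10-c>q6; q11-a>q7; q11-b>q8; q11-c>q9; q12-a>q10; q12-b>q11; q12-c>q12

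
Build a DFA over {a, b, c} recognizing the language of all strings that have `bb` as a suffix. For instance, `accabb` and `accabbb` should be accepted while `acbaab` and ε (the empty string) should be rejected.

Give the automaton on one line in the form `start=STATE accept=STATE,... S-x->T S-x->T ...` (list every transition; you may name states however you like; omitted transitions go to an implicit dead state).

start=S0 accept=S2 S0-a->S0 S0-b->S1 S0-c->S0 S1-a->S0 S1-b->S2 S1-c->S0 S2-a->S0 S2-b->S2 S2-c->S0

Remember how much of `bb` the current input suffix matches. State S0 means no match yet; S1 means the last symbol is `b`; S2 means the last 2 symbols are `bb`. Only S2 accepts. On a mismatch, fall back to the longest proper suffix that is still a prefix of `bb`.
3 states suffice.
        a   b   c  
>  S0   S0  S1  S0 
   S1   S0  S2  S0 
 * S2   S0  S2  S0 
(> = start, * = accepting)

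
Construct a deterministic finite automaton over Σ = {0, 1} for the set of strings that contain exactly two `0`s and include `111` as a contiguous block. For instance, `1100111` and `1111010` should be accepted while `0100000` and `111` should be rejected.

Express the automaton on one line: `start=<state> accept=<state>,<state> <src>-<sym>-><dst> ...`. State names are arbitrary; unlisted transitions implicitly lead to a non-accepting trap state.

Run two small machines in parallel and take their product. One (4 states) tracks the count of `0`s, saturating at 3; the other (4 states) tracks whether and how much of `111` has been seen. Each combined state is a pair, one component from each; accept when both components accept.
          0    1  
>  s0     s1   s2 
   s1     s3   s4 
   s2     s1   s5 
   s3     s6   s7 
   s4     s3   s8 
   s5     s1   s9 
   s6     s6  s10 
   s7     s6  s11 
   s8     s3  s12 
   s9    s12   s9 
   s10    s6  s13 
   s11    s6  s14 
   s12   s14  s12 
   s13    s6  s15 
 * s14   s15  s14 
   s15   s15  s15 
(> = start, * = accepting)

start=s0 accept=s14 s0-0->s1 s0-1->s2 s1-0->s3 s1-1->s4 s2-0->s1 s2-1->s5 s3-0->s6 s3-1->s7 s4-0->s3 s4-1->s8 s5-0->s1 s5-1->s9 s6-0->s6 s6-1->s10 s7-0->s6 s7-1->s11 s8-0->s3 s8-1->s12 s9-0->s12 s9-1->s9 s10-0->s6 s10-1->s13 s11-0->s6 s11-1->s14 s12-0->s14 s12-1->s12 s13-0->s6 s13-1->s15 s14-0->s15 s14-1->s14 s15-0->s15 s15-1->s15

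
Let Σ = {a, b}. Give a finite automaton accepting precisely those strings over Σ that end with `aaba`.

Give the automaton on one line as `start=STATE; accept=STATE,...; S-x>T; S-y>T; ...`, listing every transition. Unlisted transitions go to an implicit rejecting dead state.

start=s0; accept=s4; s0-a>s1; s0-b>s0; s1-a>s2; s1-b>s0; s2-a>s2; s2-b>s3; s3-a>s4; s3-b>s0; s4-a>s2; s4-b>s0

Remember how much of `aaba` the current input suffix matches. State s0 means no match yet; s1 means the last symbol is `a`; s2 means the last 2 symbols are `aa`; s3 means the last 3 symbols are `aab`; s4 means the last 4 symbols are `aaba`. Only s4 accepts. On a mismatch, fall back to the longest proper suffix that is still a prefix of `aaba`.
A 5-state machine:
        a   b  
>  s0   s1  s0 
   s1   s2  s0 
   s2   s2  s3 
   s3   s4  s0 
 * s4   s2  s0 
(> = start, * = accepting)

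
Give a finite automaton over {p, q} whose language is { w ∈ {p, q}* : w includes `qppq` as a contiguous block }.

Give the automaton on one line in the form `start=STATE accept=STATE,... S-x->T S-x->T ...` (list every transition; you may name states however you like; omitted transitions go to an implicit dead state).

States A..D record the length of the longest prefix of `qppq` that matches the current input suffix. Reaching E means `qppq` has been seen, and we stay there forever. Accept from E.
A 5-state machine:
       p  q 
>  A   A  B 
   B   C  B 
   C   D  B 
   D   A  E 
 * E   E  E 
(> = start, * = accepting)

start=A accept=E A-p->A A-q->B B-p->C B-q->B C-p->D C-q->B D-p->A D-q->E E-p->E E-q->E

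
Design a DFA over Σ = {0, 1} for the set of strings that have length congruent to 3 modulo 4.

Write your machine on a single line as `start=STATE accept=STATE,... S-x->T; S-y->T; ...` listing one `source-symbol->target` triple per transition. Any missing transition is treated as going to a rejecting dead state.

start=s0; accept=s3; s0-0->s1; s0-1->s1; s1-0->s2; s1-1->s2; s2-0->s3; s2-1->s3; s3-0->s0; s3-1->s0

Count input length modulo 4: every symbol advances one step around the cycle s0 → s1 → s2 → s3 → s0. Accept at s3.
        0   1  
>  s0   s1  s1 
   s1   s2  s2 
   s2   s3  s3 
 * s3   s0  s0 
(> = start, * = accepting)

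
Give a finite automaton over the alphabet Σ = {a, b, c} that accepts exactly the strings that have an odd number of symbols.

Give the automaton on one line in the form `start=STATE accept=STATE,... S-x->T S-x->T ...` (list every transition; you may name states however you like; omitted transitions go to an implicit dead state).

start=s0 accept=s1 s0-a->s1 s0-b->s1 s0-c->s1 s1-a->s0 s1-b->s0 s1-c->s0

Only the length mod 2 matters, so use a 2-cycle: from any state, every input symbol moves to the next state, wrapping s1 back to s0. Mark s1 accepting.
A 2-state machine:
        a   b   c  
>  s0   s1  s1  s1 
 * s1   s0  s0  s0 
(> = start, * = accepting)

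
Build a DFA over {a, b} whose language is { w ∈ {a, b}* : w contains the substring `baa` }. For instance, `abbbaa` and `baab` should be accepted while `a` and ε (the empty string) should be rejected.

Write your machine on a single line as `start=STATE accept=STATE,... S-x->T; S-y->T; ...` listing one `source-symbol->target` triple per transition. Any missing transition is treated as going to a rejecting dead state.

States s0..s2 record the length of the longest prefix of `baa` that matches the current input suffix. Reaching s3 means `baa` has been seen, and we stay there forever. Accept from s3.
With 4 states:
        a   b  
>  s0   s0  s1 
   s1   s2  s1 
   s2   s3  s1 
 * s3   s3  s3 
(> = start, * = accepting)

start=s0; accept=s3; s0-a->s0; s0-b->s1; s1-a->s2; s1-b->s1; s2-a->s3; s2-b->s1; s3-a->s3; s3-b->s3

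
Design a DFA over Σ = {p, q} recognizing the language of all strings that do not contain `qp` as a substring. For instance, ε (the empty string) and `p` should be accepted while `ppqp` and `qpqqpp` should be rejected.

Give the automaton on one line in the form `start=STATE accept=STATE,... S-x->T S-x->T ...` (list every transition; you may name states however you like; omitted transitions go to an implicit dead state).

This is the complement of 'contains `qp`'. Use the same substring-matching states — S0 through S2 holding how much of `qp` has just been matched — but flip the accepting set: everything except the trap S2 accepts.
With 3 states:
        p   q  
>* S0   S0  S1 
 * S1   S2  S1 
   S2   S2  S2 
(> = start, * = accepting)

start=S0 accept=S0,S1 S0-p->S0 S0-q->S1 S1-p->S2 S1-q->S1 S2-p->S2 S2-q->S2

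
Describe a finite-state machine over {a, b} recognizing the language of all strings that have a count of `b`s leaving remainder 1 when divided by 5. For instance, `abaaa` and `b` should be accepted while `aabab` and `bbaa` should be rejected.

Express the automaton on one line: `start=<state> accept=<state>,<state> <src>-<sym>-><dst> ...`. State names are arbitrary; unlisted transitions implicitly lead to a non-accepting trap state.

start=q0 accept=q1 q0-a->q0 q0-b->q1 q1-a->q1 q1-b->q2 q2-a->q2 q2-b->q3 q3-a->q3 q3-b->q4 q4-a->q4 q4-b->q0

Keep the running count of `b`s modulo 5: each `b` advances along the cycle q0 → q1 → q2 → q3 → q4 → q0 while other symbols loop. Accept at q1.
        a   b  
>  q0   q0  q1 
 * q1   q1  q2 
   q2   q2  q3 
   q3   q3  q4 
   q4   q4  q0 
(> = start, * = accepting)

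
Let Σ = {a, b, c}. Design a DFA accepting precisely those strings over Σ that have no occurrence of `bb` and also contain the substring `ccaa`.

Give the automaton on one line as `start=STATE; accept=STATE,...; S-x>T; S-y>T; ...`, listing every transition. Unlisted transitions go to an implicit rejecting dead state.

start=s0; accept=s6,s7; s0-a>s0; s0-b>s1; s0-c>s2; s1-a>s0; s1-b>s3; s1-c>s2; s2-a>s0; s2-b>s1; s2-c>s4; s3-a>s3; s3-b>s3; s3-c>s3; s4-a>s5; s4-b>s1; s4-c>s4; s5-a>s6; s5-b>s1; s5-c>s2; s6-a>s6; s6-b>s7; s6-c>s6; s7-a>s6; s7-b>s3; s7-c>s6

Run two small machines in parallel and take their product. The first has 3 states tracking partial matches of the forbidden pattern `bb`; the second has 5 states tracking whether and how much of `ccaa` has been seen. A product state is a pair (one from each), accepting exactly when both do. Minimizing collapses redundant product states.
An 8-state machine:
        a   b   c  
>  s0   s0  s1  s2 
   s1   s0  s3  s2 
   s2   s0  s1  s4 
   s3   s3  s3  s3 
   s4   s5  s1  s4 
   s5   s6  s1  s2 
 * s6   s6  s7  s6 
 * s7   s6  s3  s6 
(> = start, * = accepting)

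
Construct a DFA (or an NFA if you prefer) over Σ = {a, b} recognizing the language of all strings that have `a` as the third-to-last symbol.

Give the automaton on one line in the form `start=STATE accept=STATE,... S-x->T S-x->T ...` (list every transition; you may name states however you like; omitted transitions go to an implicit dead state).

Because acceptance depends on a position counted from the end, the machine has to buffer the most recent 3 symbols. Make each state the string of the last up-to-3 symbols read; on input `x` shift the window left and append `x`. Accept when the buffered window has length 3 and begins with `a`.
A 15-state machine:
          a    b  
>  s0     s1   s2 
   s1     s3   s4 
   s2     s5   s6 
   s3     s7   s8 
   s4     s9  s10 
   s5    s11  s12 
   s6    s13  s14 
 * s7     s7   s8 
 * s8     s9  s10 
 * s9    s11  s12 
 * s10   s13  s14 
   s11    s7   s8 
   s12    s9  s10 
   s13   s11  s12 
   s14   s13  s14 
(> = start, * = accepting)

start=s0 accept=s7,s8,s9,s10 s0-a->s1 s0-b->s2 s1-a->s3 s1-b->s4 s2-a->s5 s2-b->s6 s3-a->s7 s3-b->s8 s4-a->s9 s4-b->s10 s5-a->s11 s5-b->s12 s6-a->s13 s6-b->s14 s7-a->s7 s7-b->s8 s8-a->s9 s8-b->s10 s9-a->s11 s9-b->s12 s10-a->s13 s10-b->s14 s11-a->s7 s11-b->s8 s12-a->s9 s12-b->s10 s13-a->s11 s13-b->s12 s14-a->s13 s14-b->s14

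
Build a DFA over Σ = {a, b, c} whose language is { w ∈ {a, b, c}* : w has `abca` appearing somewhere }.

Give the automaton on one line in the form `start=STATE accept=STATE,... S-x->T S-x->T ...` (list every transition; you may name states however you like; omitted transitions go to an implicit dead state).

start=q0 accept=q4 q0-a->q1 q0-b->q0 q0-c->q0 q1-a->q1 q1-b->q2 q1-c->q0 q2-a->q1 q2-b->q0 q2-c->q3 q3-a->q4 q3-b->q0 q3-c->q0 q4-a->q4 q4-b->q4 q4-c->q4

Track how much of `abca` has been matched so far: state q0 is no progress, q4 is the absorbing accept state reached once `abca` has occurred. Intermediate states record partial matches; on a mismatch, fall back to the longest reusable overlap.
        a   b   c  
>  q0   q1  q0  q0 
   q1   q1  q2  q0 
   q2   q1  q0  q3 
   q3   q4  q0  q0 
 * q4   q4  q4  q4 
(> = start, * = accepting)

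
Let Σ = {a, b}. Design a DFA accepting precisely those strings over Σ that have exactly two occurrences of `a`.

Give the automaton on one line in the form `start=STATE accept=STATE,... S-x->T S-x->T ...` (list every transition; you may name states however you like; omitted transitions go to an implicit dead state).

Only the number of `a`s matters, and only up to 3. Make a chain q0 → q1 → q2 → q3 advanced by each `a` (with q3 absorbing); every other symbol self-loops. The accepting set is {q2}.
A 4-state machine:
        a   b  
>  q0   q1  q0 
   q1   q2  q1 
 * q2   q3  q2 
   q3   q3  q3 
(> = start, * = accepting)

start=q0 accept=q2 q0-a->q1 q0-b->q0 q1-a->q2 q1-b->q1 q2-a->q3 q2-b->q2 q3-a->q3 q3-b->q3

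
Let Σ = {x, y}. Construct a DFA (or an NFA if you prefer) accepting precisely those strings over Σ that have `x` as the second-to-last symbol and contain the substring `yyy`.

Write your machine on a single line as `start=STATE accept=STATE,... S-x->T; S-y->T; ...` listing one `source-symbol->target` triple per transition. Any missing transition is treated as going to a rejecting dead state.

Build one automaton per condition and run them in lockstep. One (7 states) tracks the last 2 symbols read; the other (4 states) tracks whether and how much of `yyy` has been seen. Each combined state is a pair, one component from each; accept when both components accept. Minimizing collapses redundant product states.
With 7 states:
        x   y  
>  S0   S0  S1 
   S1   S0  S2 
   S2   S0  S3 
   S3   S4  S3 
   S4   S5  S6 
 * S5   S5  S6 
 * S6   S4  S3 
(> = start, * = accepting)

start=S0; accept=S5,S6; S0-x->S0; S0-y->S1; S1-x->S0; S1-y->S2; S2-x->S0; S2-y->S3; S3-x->S4; S3-y->S3; S4-x->S5; S4-y->S6; S5-x->S5; S5-y->S6; S6-x->S4; S6-y->S3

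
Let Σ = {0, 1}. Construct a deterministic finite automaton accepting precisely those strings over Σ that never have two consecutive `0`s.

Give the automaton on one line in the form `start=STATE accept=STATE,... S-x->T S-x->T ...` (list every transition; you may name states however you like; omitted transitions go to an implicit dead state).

Track partial matches of the forbidden pattern `00`. State q2 is a dead state reached once `00` has occurred; every other state accepts. q0 means no part of `00` is currently matched.
        0   1  
>* q0   q1  q0 
 * q1   q2  q0 
   q2   q2  q2 
(> = start, * = accepting)

start=q0 accept=q0,q1 q0-0->q1 q0-1->q0 q1-0->q2 q1-1->q0 q2-0->q2 q2-1->q2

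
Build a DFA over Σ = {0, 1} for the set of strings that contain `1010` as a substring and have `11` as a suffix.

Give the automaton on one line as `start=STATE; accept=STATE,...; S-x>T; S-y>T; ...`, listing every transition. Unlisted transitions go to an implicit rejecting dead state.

start=S0; accept=S7; S0-0>S0; S0-1>S1; S1-0>S2; S1-1>S3; S2-0>S0; S2-1>S4; S3-0>S2; S3-1>S3; S4-0>S5; S4-1>S3; S5-0>S5; S5-1>S6; S6-0>S5; S6-1>S7; S7-0>S5; S7-1>S7

Handle the two conditions separately and then intersect. One (5 states) tracks whether and how much of `1010` has been seen; the other (3 states) tracks how much of the suffix `11` has currently been matched. Each combined state is a pair, one component from each; accept when both components accept.
        0   1  
>  S0   S0  S1 
   S1   S2  S3 
   S2   S0  S4 
   S3   S2  S3 
   S4   S5  S3 
   S5   S5  S6 
   S6   S5  S7 
 * S7   S5  S7 
(> = start, * = accepting)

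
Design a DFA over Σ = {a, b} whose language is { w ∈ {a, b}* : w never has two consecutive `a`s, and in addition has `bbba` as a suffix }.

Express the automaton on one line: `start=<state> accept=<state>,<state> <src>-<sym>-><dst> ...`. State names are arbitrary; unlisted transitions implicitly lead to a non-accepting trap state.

Build one automaton per condition and run them in lockstep. One (3 states) tracks partial matches of the forbidden pattern `aa`; the other (5 states) tracks how much of the suffix `bbba` has currently been matched. Each combined state is a pair, one component from each; accept when both components accept. Minimizing collapses redundant product states.
7 states suffice.
        a   b  
>  q0   q1  q2 
   q1   q3  q2 
   q2   q1  q4 
   q3   q3  q3 
   q4   q1  q5 
   q5   q6  q5 
 * q6   q3  q2 
(> = start, * = accepting)

start=q0 accept=q6 q0-a->q1 q0-b->q2 q1-a->q3 q1-b->q2 q2-a->q1 q2-b->q4 q3-a->q3 q3-b->q3 q4-a->q1 q4-b->q5 q5-a->q6 q5-b->q5 q6-a->q3 q6-b->q2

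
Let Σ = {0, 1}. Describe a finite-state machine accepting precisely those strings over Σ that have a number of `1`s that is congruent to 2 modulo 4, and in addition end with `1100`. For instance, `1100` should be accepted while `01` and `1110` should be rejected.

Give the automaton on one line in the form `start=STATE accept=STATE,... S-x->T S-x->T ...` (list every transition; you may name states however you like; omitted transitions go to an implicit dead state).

start=A accept=I A-0->A A-1->B B-0->C B-1->D C-0->C C-1->E D-0->F D-1->G E-0->H E-1->G F-0->I F-1->J G-0->K G-1->L H-0->H H-1->J I-0->H I-1->J J-0->M J-1->L K-0->N K-1->O L-0->P L-1->Q M-0->M M-1->O N-0->M N-1->O O-0->A O-1->Q P-0->R P-1->B Q-0->S Q-1->D R-0->A R-1->B S-0->T S-1->E T-0->C T-1->E

Build one automaton per condition and run them in lockstep. The first has 4 states tracking the count of `1`s modulo 4; the second has 5 states tracking how much of the suffix `1100` has currently been matched. A product state is a pair (one from each), accepting exactly when both do.
A 20-state machine:
       0  1 
>  A   A  B 
   B   C  D 
   C   C  E 
   D   F  G 
   E   H  G 
   F   I  J 
   G   K  L 
   H   H  J 
 * I   H  J 
   J   M  L 
   K   N  O 
   L   P  Q 
   M   M  O 
   N   M  O 
   O   A  Q 
   P   R  B 
   Q   S  D 
   R   A  B 
   S   T  E 
   T   C  E 
(> = start, * = accepting)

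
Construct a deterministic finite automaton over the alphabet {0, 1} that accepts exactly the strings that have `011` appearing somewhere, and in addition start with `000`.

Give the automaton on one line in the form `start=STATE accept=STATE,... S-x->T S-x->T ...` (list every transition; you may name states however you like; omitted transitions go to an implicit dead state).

start=q0 accept=q9 q0-0->q1 q0-1->q2 q1-0->q3 q1-1->q4 q2-0->q5 q2-1->q2 q3-0->q6 q3-1->q4 q4-0->q5 q4-1->q7 q5-0->q5 q5-1->q4 q6-0->q6 q6-1->q8 q7-0->q7 q7-1->q7 q8-0->q6 q8-1->q9 q9-0->q9 q9-1->q9

Run two small machines in parallel and take their product. One (4 states) tracks whether and how much of `011` has been seen; the other (5 states) tracks whether the input so far still matches the prefix `000`. Each combined state is a pair, one component from each; accept when both components accept.
With 10 states:
        0   1  
>  q0   q1  q2 
   q1   q3  q4 
   q2   q5  q2 
   q3   q6  q4 
   q4   q5  q7 
   q5   q5  q4 
   q6   q6  q8 
   q7   q7  q7 
   q8   q6  q9 
 * q9   q9  q9 
(> = start, * = accepting)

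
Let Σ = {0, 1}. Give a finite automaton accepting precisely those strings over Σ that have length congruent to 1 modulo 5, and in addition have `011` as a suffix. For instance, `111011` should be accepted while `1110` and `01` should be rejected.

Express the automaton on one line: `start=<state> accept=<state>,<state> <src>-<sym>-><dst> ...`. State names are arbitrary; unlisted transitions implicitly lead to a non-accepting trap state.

start=s0 accept=s7 s0-0->s1 s0-1->s1 s1-0->s2 s1-1->s2 s2-0->s3 s2-1->s3 s3-0->s4 s3-1->s5 s4-0->s0 s4-1->s6 s5-0->s0 s5-1->s0 s6-0->s1 s6-1->s7 s7-0->s2 s7-1->s2

Build one automaton per condition and run them in lockstep. One (5 states) tracks the input length modulo 5; the other (4 states) tracks how much of the suffix `011` has currently been matched. Each combined state is a pair, one component from each; accept when both components accept. Minimizing collapses redundant product states.
With 8 states:
        0   1  
>  s0   s1  s1 
   s1   s2  s2 
   s2   s3  s3 
   s3   s4  s5 
   s4   s0  s6 
   s5   s0  s0 
   s6   s1  s7 
 * s7   s2  s2 
(> = start, * = accepting)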